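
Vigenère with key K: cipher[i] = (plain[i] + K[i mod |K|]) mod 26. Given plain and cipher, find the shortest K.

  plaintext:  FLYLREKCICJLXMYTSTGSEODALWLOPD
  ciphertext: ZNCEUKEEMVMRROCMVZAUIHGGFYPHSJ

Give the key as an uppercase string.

  i= 0: Z-F = 20 → U
  i= 1: N-L =  2 → C
  i= 2: C-Y =  4 → E
  i= 3: E-L = 19 → T
  i= 4: U-R =  3 → D
  i= 5: K-E =  6 → G
  i= 6: E-K = 20 → U
  i= 7: E-C =  2 → C
  i= 8: M-I =  4 → E
  i= 9: V-C = 19 → T
  i=10: M-J =  3 → D
  i=11: R-L =  6 → G
  i=12: R-X = 20 → U
  i=13: O-M =  2 → C
  i=14: C-Y =  4 → E
  i=15: M-T = 19 → T
  i=16: V-S =  3 → D
  i=17: Z-T =  6 → G
  i=18: A-G = 20 → U
  i=19: U-S =  2 → C
  i=20: I-E =  4 → E
  i=21: H-O = 19 → T
  i=22: G-D =  3 → D
  i=23: G-A =  6 → G
  i=24: F-L = 20 → U
  i=25: Y-W =  2 → C
  i=26: P-L =  4 → E
  i=27: H-O = 19 → T
  i=28: S-P =  3 → D
  i=29: J-D =  6 → G
  shifts repeat with period 6: UCETDG

UCETDG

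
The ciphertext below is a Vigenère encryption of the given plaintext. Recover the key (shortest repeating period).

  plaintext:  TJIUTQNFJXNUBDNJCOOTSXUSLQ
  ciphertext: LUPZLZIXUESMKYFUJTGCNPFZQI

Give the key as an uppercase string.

SLHFSJV

  i= 0: L-T = 18 → S
  i= 1: U-J = 11 → L
  i= 2: P-I =  7 → H
  i= 3: Z-U =  5 → F
  i= 4: L-T = 18 → S
  i= 5: Z-Q =  9 → J
  i= 6: I-N = 21 → V
  i= 7: X-F = 18 → S
  i= 8: U-J = 11 → L
  i= 9: E-X =  7 → H
  i=10: S-N =  5 → F
  i=11: M-U = 18 → S
  i=12: K-B =  9 → J
  i=13: Y-D = 21 → V
  i=14: F-N = 18 → S
  i=15: U-J = 11 → L
  i=16: J-C =  7 → H
  i=17: T-O =  5 → F
  i=18: G-O = 18 → S
  i=19: C-T =  9 → J
  i=20: N-S = 21 → V
  i=21: P-X = 18 → S
  i=22: F-U = 11 → L
  i=23: Z-S =  7 → H
  i=24: Q-L =  5 → F
  i=25: I-Q = 18 → S
  shifts repeat with period 7: SLHFSJV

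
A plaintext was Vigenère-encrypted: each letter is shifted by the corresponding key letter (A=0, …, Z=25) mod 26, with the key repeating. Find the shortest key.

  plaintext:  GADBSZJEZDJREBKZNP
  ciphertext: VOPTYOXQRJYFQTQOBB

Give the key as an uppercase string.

POMSG

  i= 0: V-G = 15 → P
  i= 1: O-A = 14 → O
  i= 2: P-D = 12 → M
  i= 3: T-B = 18 → S
  i= 4: Y-S =  6 → G
  i= 5: O-Z = 15 → P
  i= 6: X-J = 14 → O
  i= 7: Q-E = 12 → M
  i= 8: R-Z = 18 → S
  i= 9: J-D =  6 → G
  i=10: Y-J = 15 → P
  i=11: F-R = 14 → O
  i=12: Q-E = 12 → M
  i=13: T-B = 18 → S
  i=14: Q-K =  6 → G
  i=15: O-Z = 15 → P
  i=16: B-N = 14 → O
  i=17: B-P = 12 → M
  shifts repeat with period 5: POMSG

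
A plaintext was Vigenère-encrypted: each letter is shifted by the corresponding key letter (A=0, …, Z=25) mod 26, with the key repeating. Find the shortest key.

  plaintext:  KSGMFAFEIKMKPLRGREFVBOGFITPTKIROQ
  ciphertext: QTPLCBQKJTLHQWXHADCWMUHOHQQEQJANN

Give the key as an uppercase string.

GBJZXBL

  i= 0: Q-K =  6 → G
  i= 1: T-S =  1 → B
  i= 2: P-G =  9 → J
  i= 3: L-M = 25 → Z
  i= 4: C-F = 23 → X
  i= 5: B-A =  1 → B
  i= 6: Q-F = 11 → L
  i= 7: K-E =  6 → G
  i= 8: J-I =  1 → B
  i= 9: T-K =  9 → J
  i=10: L-M = 25 → Z
  i=11: H-K = 23 → X
  i=12: Q-P =  1 → B
  i=13: W-L = 11 → L
  i=14: X-R =  6 → G
  i=15: H-G =  1 → B
  i=16: A-R =  9 → J
  i=17: D-E = 25 → Z
  i=18: C-F = 23 → X
  i=19: W-V =  1 → B
  i=20: M-B = 11 → L
  i=21: U-O =  6 → G
  i=22: H-G =  1 → B
  i=23: O-F =  9 → J
  i=24: H-I = 25 → Z
  i=25: Q-T = 23 → X
  i=26: Q-P =  1 → B
  i=27: E-T = 11 → L
  i=28: Q-K =  6 → G
  i=29: J-I =  1 → B
  i=30: A-R =  9 → J
  i=31: N-O = 25 → Z
  i=32: N-Q = 23 → X
  shifts repeat with period 7: GBJZXBL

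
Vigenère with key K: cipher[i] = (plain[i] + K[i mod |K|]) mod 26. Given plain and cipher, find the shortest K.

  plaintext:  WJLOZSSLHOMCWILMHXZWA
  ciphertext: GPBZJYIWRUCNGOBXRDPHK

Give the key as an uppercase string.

KGQL

  i= 0: G-W = 10 → K
  i= 1: P-J =  6 → G
  i= 2: B-L = 16 → Q
  i= 3: Z-O = 11 → L
  i= 4: J-Z = 10 → K
  i= 5: Y-S =  6 → G
  i= 6: I-S = 16 → Q
  i= 7: W-L = 11 → L
  i= 8: R-H = 10 → K
  i= 9: U-O =  6 → G
  i=10: C-M = 16 → Q
  i=11: N-C = 11 → L
  i=12: G-W = 10 → K
  i=13: O-I =  6 → G
  i=14: B-L = 16 → Q
  i=15: X-M = 11 → L
  i=16: R-H = 10 → K
  i=17: D-X =  6 → G
  i=18: P-Z = 16 → Q
  i=19: H-W = 11 → L
  i=20: K-A = 10 → K
  shifts repeat with period 4: KGQL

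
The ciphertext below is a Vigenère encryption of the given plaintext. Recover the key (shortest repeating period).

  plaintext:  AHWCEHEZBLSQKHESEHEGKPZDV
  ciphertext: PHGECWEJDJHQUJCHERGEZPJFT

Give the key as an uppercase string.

PAKCY

  i= 0: P-A = 15 → P
  i= 1: H-H =  0 → A
  i= 2: G-W = 10 → K
  i= 3: E-C =  2 → C
  i= 4: C-E = 24 → Y
  i= 5: W-H = 15 → P
  i= 6: E-E =  0 → A
  i= 7: J-Z = 10 → K
  i= 8: D-B =  2 → C
  i= 9: J-L = 24 → Y
  i=10: H-S = 15 → P
  i=11: Q-Q =  0 → A
  i=12: U-K = 10 → K
  i=13: J-H =  2 → C
  i=14: C-E = 24 → Y
  i=15: H-S = 15 → P
  i=16: E-E =  0 → A
  i=17: R-H = 10 → K
  i=18: G-E =  2 → C
  i=19: E-G = 24 → Y
  i=20: Z-K = 15 → P
  i=21: P-P =  0 → A
  i=22: J-Z = 10 → K
  i=23: F-D =  2 → C
  i=24: T-V = 24 → Y
  shifts repeat with period 5: PAKCY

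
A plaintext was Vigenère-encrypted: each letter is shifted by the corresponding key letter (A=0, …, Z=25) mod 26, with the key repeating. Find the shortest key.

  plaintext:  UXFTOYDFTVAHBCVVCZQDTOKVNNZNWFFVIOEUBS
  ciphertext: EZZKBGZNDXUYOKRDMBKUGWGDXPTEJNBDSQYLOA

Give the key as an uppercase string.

  i= 0: E-U = 10 → K
  i= 1: Z-X =  2 → C
  i= 2: Z-F = 20 → U
  i= 3: K-T = 17 → R
  i= 4: B-O = 13 → N
  i= 5: G-Y =  8 → I
  i= 6: Z-D = 22 → W
  i= 7: N-F =  8 → I
  i= 8: D-T = 10 → K
  i= 9: X-V =  2 → C
  i=10: U-A = 20 → U
  i=11: Y-H = 17 → R
  i=12: O-B = 13 → N
  i=13: K-C =  8 → I
  i=14: R-V = 22 → W
  i=15: D-V =  8 → I
  i=16: M-C = 10 → K
  i=17: B-Z =  2 → C
  i=18: K-Q = 20 → U
  i=19: U-D = 17 → R
  i=20: G-T = 13 → N
  i=21: W-O =  8 → I
  i=22: G-K = 22 → W
  i=23: D-V =  8 → I
  i=24: X-N = 10 → K
  i=25: P-N =  2 → C
  i=26: T-Z = 20 → U
  i=27: E-N = 17 → R
  i=28: J-W = 13 → N
  i=29: N-F =  8 → I
  i=30: B-F = 22 → W
  i=31: D-V =  8 → I
  i=32: S-I = 10 → K
  i=33: Q-O =  2 → C
  i=34: Y-E = 20 → U
  i=35: L-U = 17 → R
  i=36: O-B = 13 → N
  i=37: A-S =  8 → I
  shifts repeat with period 8: KCURNIWI

KCURNIWI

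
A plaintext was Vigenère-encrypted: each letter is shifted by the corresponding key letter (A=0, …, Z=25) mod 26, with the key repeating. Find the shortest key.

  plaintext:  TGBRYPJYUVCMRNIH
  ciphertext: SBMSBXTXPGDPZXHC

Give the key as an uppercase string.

ZVLBDIK

  i= 0: S-T = 25 → Z
  i= 1: B-G = 21 → V
  i= 2: M-B = 11 → L
  i= 3: S-R =  1 → B
  i= 4: B-Y =  3 → D
  i= 5: X-P =  8 → I
  i= 6: T-J = 10 → K
  i= 7: X-Y = 25 → Z
  i= 8: P-U = 21 → V
  i= 9: G-V = 11 → L
  i=10: D-C =  1 → B
  i=11: P-M =  3 → D
  i=12: Z-R =  8 → I
  i=13: X-N = 10 → K
  i=14: H-I = 25 → Z
  i=15: C-H = 21 → V
  shifts repeat with period 7: ZVLBDIK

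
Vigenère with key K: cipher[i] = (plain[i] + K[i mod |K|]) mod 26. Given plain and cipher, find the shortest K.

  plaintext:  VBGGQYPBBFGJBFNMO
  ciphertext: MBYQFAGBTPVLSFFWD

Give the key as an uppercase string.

RASKPC

  i= 0: M-V = 17 → R
  i= 1: B-B =  0 → A
  i= 2: Y-G = 18 → S
  i= 3: Q-G = 10 → K
  i= 4: F-Q = 15 → P
  i= 5: A-Y =  2 → C
  i= 6: G-P = 17 → R
  i= 7: B-B =  0 → A
  i= 8: T-B = 18 → S
  i= 9: P-F = 10 → K
  i=10: V-G = 15 → P
  i=11: L-J =  2 → C
  i=12: S-B = 17 → R
  i=13: F-F =  0 → A
  i=14: F-N = 18 → S
  i=15: W-M = 10 → K
  i=16: D-O = 15 → P
  shifts repeat with period 6: RASKPC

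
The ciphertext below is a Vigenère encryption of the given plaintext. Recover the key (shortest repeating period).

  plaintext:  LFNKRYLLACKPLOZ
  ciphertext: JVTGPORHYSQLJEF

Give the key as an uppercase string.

  i= 0: J-L = 24 → Y
  i= 1: V-F = 16 → Q
  i= 2: T-N =  6 → G
  i= 3: G-K = 22 → W
  i= 4: P-R = 24 → Y
  i= 5: O-Y = 16 → Q
  i= 6: R-L =  6 → G
  i= 7: H-L = 22 → W
  i= 8: Y-A = 24 → Y
  i= 9: S-C = 16 → Q
  i=10: Q-K =  6 → G
  i=11: L-P = 22 → W
  i=12: J-L = 24 → Y
  i=13: E-O = 16 → Q
  i=14: F-Z =  6 → G
  shifts repeat with period 4: YQGW

YQGW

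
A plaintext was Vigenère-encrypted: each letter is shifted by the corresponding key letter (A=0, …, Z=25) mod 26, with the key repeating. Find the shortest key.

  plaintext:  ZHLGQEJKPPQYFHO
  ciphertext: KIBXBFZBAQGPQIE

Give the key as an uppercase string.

LBQR

  i= 0: K-Z = 11 → L
  i= 1: I-H =  1 → B
  i= 2: B-L = 16 → Q
  i= 3: X-G = 17 → R
  i= 4: B-Q = 11 → L
  i= 5: F-E =  1 → B
  i= 6: Z-J = 16 → Q
  i= 7: B-K = 17 → R
  i= 8: A-P = 11 → L
  i= 9: Q-P =  1 → B
  i=10: G-Q = 16 → Q
  i=11: P-Y = 17 → R
  i=12: Q-F = 11 → L
  i=13: I-H =  1 → B
  i=14: E-O = 16 → Q
  shifts repeat with period 4: LBQR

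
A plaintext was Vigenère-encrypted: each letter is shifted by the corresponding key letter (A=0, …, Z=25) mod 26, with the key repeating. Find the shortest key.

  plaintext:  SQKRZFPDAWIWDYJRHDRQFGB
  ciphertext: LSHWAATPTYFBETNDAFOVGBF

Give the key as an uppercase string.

TCXFBVEM

  i= 0: L-S = 19 → T
  i= 1: S-Q =  2 → C
  i= 2: H-K = 23 → X
  i= 3: W-R =  5 → F
  i= 4: A-Z =  1 → B
  i= 5: A-F = 21 → V
  i= 6: T-P =  4 → E
  i= 7: P-D = 12 → M
  i= 8: T-A = 19 → T
  i= 9: Y-W =  2 → C
  i=10: F-I = 23 → X
  i=11: B-W =  5 → F
  i=12: E-D =  1 → B
  i=13: T-Y = 21 → V
  i=14: N-J =  4 → E
  i=15: D-R = 12 → M
  i=16: A-H = 19 → T
  i=17: F-D =  2 → C
  i=18: O-R = 23 → X
  i=19: V-Q =  5 → F
  i=20: G-F =  1 → B
  i=21: B-G = 21 → V
  i=22: F-B =  4 → E
  shifts repeat with period 8: TCXFBVEM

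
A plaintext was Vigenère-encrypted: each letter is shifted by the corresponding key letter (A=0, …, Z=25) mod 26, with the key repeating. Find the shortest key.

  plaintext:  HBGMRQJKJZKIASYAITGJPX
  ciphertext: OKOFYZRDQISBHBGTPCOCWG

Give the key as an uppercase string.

  i= 0: O-H =  7 → H
  i= 1: K-B =  9 → J
  i= 2: O-G =  8 → I
  i= 3: F-M = 19 → T
  i= 4: Y-R =  7 → H
  i= 5: Z-Q =  9 → J
  i= 6: R-J =  8 → I
  i= 7: D-K = 19 → T
  i= 8: Q-J =  7 → H
  i= 9: I-Z =  9 → J
  i=10: S-K =  8 → I
  i=11: B-I = 19 → T
  i=12: H-A =  7 → H
  i=13: B-S =  9 → J
  i=14: G-Y =  8 → I
  i=15: T-A = 19 → T
  i=16: P-I =  7 → H
  i=17: C-T =  9 → J
  i=18: O-G =  8 → I
  i=19: C-J = 19 → T
  i=20: W-P =  7 → H
  i=21: G-X =  9 → J
  shifts repeat with period 4: HJIT

HJIT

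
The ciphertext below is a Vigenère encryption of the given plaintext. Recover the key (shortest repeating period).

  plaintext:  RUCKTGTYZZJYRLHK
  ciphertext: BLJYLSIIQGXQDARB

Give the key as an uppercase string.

KRHOSMP

  i= 0: B-R = 10 → K
  i= 1: L-U = 17 → R
  i= 2: J-C =  7 → H
  i= 3: Y-K = 14 → O
  i= 4: L-T = 18 → S
  i= 5: S-G = 12 → M
  i= 6: I-T = 15 → P
  i= 7: I-Y = 10 → K
  i= 8: Q-Z = 17 → R
  i= 9: G-Z =  7 → H
  i=10: X-J = 14 → O
  i=11: Q-Y = 18 → S
  i=12: D-R = 12 → M
  i=13: A-L = 15 → P
  i=14: R-H = 10 → K
  i=15: B-K = 17 → R
  shifts repeat with period 7: KRHOSMP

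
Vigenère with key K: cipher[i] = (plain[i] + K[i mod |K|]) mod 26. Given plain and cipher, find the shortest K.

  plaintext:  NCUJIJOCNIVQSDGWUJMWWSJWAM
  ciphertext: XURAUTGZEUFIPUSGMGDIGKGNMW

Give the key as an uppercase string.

KSXRM

  i= 0: X-N = 10 → K
  i= 1: U-C = 18 → S
  i= 2: R-U = 23 → X
  i= 3: A-J = 17 → R
  i= 4: U-I = 12 → M
  i= 5: T-J = 10 → K
  i= 6: G-O = 18 → S
  i= 7: Z-C = 23 → X
  i= 8: E-N = 17 → R
  i= 9: U-I = 12 → M
  i=10: F-V = 10 → K
  i=11: I-Q = 18 → S
  i=12: P-S = 23 → X
  i=13: U-D = 17 → R
  i=14: S-G = 12 → M
  i=15: G-W = 10 → K
  i=16: M-U = 18 → S
  i=17: G-J = 23 → X
  i=18: D-M = 17 → R
  i=19: I-W = 12 → M
  i=20: G-W = 10 → K
  i=21: K-S = 18 → S
  i=22: G-J = 23 → X
  i=23: N-W = 17 → R
  i=24: M-A = 12 → M
  i=25: W-M = 10 → K
  shifts repeat with period 5: KSXRM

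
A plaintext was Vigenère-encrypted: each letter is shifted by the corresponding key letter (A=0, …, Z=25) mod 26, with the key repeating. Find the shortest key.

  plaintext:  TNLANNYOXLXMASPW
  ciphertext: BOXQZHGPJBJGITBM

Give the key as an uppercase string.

IBMQMU

  i= 0: B-T =  8 → I
  i= 1: O-N =  1 → B
  i= 2: X-L = 12 → M
  i= 3: Q-A = 16 → Q
  i= 4: Z-N = 12 → M
  i= 5: H-N = 20 → U
  i= 6: G-Y =  8 → I
  i= 7: P-O =  1 → B
  i= 8: J-X = 12 → M
  i= 9: B-L = 16 → Q
  i=10: J-X = 12 → M
  i=11: G-M = 20 → U
  i=12: I-A =  8 → I
  i=13: T-S =  1 → B
  i=14: B-P = 12 → M
  i=15: M-W = 16 → Q
  shifts repeat with period 6: IBMQMU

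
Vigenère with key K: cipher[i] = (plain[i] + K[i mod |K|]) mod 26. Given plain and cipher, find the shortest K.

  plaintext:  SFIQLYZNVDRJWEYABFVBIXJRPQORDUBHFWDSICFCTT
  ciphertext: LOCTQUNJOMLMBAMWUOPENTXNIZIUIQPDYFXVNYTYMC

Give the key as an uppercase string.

  i= 0: L-S = 19 → T
  i= 1: O-F =  9 → J
  i= 2: C-I = 20 → U
  i= 3: T-Q =  3 → D
  i= 4: Q-L =  5 → F
  i= 5: U-Y = 22 → W
  i= 6: N-Z = 14 → O
  i= 7: J-N = 22 → W
  i= 8: O-V = 19 → T
  i= 9: M-D =  9 → J
  i=10: L-R = 20 → U
  i=11: M-J =  3 → D
  i=12: B-W =  5 → F
  i=13: A-E = 22 → W
  i=14: M-Y = 14 → O
  i=15: W-A = 22 → W
  i=16: U-B = 19 → T
  i=17: O-F =  9 → J
  i=18: P-V = 20 → U
  i=19: E-B =  3 → D
  i=20: N-I =  5 → F
  i=21: T-X = 22 → W
  i=22: X-J = 14 → O
  i=23: N-R = 22 → W
  i=24: I-P = 19 → T
  i=25: Z-Q =  9 → J
  i=26: I-O = 20 → U
  i=27: U-R =  3 → D
  i=28: I-D =  5 → F
  i=29: Q-U = 22 → W
  i=30: P-B = 14 → O
  i=31: D-H = 22 → W
  i=32: Y-F = 19 → T
  i=33: F-W =  9 → J
  i=34: X-D = 20 → U
  i=35: V-S =  3 → D
  i=36: N-I =  5 → F
  i=37: Y-C = 22 → W
  i=38: T-F = 14 → O
  i=39: Y-C = 22 → W
  i=40: M-T = 19 → T
  i=41: C-T =  9 → J
  shifts repeat with period 8: TJUDFWOW

TJUDFWOW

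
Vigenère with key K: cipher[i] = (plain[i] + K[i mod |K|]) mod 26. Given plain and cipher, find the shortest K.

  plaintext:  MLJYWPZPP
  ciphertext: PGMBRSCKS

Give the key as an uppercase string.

  i= 0: P-M =  3 → D
  i= 1: G-L = 21 → V
  i= 2: M-J =  3 → D
  i= 3: B-Y =  3 → D
  i= 4: R-W = 21 → V
  i= 5: S-P =  3 → D
  i= 6: C-Z =  3 → D
  i= 7: K-P = 21 → V
  i= 8: S-P =  3 → D
  shifts repeat with period 3: DVD

DVD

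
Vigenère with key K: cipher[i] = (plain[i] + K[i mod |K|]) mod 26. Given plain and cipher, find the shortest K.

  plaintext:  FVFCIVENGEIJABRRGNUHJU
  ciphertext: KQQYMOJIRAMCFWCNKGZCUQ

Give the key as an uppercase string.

FVLWET

  i= 0: K-F =  5 → F
  i= 1: Q-V = 21 → V
  i= 2: Q-F = 11 → L
  i= 3: Y-C = 22 → W
  i= 4: M-I =  4 → E
  i= 5: O-V = 19 → T
  i= 6: J-E =  5 → F
  i= 7: I-N = 21 → V
  i= 8: R-G = 11 → L
  i= 9: A-E = 22 → W
  i=10: M-I =  4 → E
  i=11: C-J = 19 → T
  i=12: F-A =  5 → F
  i=13: W-B = 21 → V
  i=14: C-R = 11 → L
  i=15: N-R = 22 → W
  i=16: K-G =  4 → E
  i=17: G-N = 19 → T
  i=18: Z-U =  5 → F
  i=19: C-H = 21 → V
  i=20: U-J = 11 → L
  i=21: Q-U = 22 → W
  shifts repeat with period 6: FVLWET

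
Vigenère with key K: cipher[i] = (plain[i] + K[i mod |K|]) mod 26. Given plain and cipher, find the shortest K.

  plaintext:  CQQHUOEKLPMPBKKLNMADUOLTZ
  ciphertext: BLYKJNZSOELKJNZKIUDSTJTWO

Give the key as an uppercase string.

  i= 0: B-C = 25 → Z
  i= 1: L-Q = 21 → V
  i= 2: Y-Q =  8 → I
  i= 3: K-H =  3 → D
  i= 4: J-U = 15 → P
  i= 5: N-O = 25 → Z
  i= 6: Z-E = 21 → V
  i= 7: S-K =  8 → I
  i= 8: O-L =  3 → D
  i= 9: E-P = 15 → P
  i=10: L-M = 25 → Z
  i=11: K-P = 21 → V
  i=12: J-B =  8 → I
  i=13: N-K =  3 → D
  i=14: Z-K = 15 → P
  i=15: K-L = 25 → Z
  i=16: I-N = 21 → V
  i=17: U-M =  8 → I
  i=18: D-A =  3 → D
  i=19: S-D = 15 → P
  i=20: T-U = 25 → Z
  i=21: J-O = 21 → V
  i=22: T-L =  8 → I
  i=23: W-T =  3 → D
  i=24: O-Z = 15 → P
  shifts repeat with period 5: ZVIDP

ZVIDP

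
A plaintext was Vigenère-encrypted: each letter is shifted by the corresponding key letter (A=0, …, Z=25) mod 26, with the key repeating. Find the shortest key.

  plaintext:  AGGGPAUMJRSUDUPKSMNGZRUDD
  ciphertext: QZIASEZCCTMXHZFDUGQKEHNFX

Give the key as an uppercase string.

QTCUDEF

  i= 0: Q-A = 16 → Q
  i= 1: Z-G = 19 → T
  i= 2: I-G =  2 → C
  i= 3: A-G = 20 → U
  i= 4: S-P =  3 → D
  i= 5: E-A =  4 → E
  i= 6: Z-U =  5 → F
  i= 7: C-M = 16 → Q
  i= 8: C-J = 19 → T
  i= 9: T-R =  2 → C
  i=10: M-S = 20 → U
  i=11: X-U =  3 → D
  i=12: H-D =  4 → E
  i=13: Z-U =  5 → F
  i=14: F-P = 16 → Q
  i=15: D-K = 19 → T
  i=16: U-S =  2 → C
  i=17: G-M = 20 → U
  i=18: Q-N =  3 → D
  i=19: K-G =  4 → E
  i=20: E-Z =  5 → F
  i=21: H-R = 16 → Q
  i=22: N-U = 19 → T
  i=23: F-D =  2 → C
  i=24: X-D = 20 → U
  shifts repeat with period 7: QTCUDEF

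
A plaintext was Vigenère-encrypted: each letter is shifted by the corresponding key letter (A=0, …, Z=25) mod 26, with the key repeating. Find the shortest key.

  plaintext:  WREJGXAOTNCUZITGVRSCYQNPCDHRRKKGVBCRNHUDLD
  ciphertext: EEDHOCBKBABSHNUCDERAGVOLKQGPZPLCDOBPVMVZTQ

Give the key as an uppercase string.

INZYIFBW

  i= 0: E-W =  8 → I
  i= 1: E-R = 13 → N
  i= 2: D-E = 25 → Z
  i= 3: H-J = 24 → Y
  i= 4: O-G =  8 → I
  i= 5: C-X =  5 → F
  i= 6: B-A =  1 → B
  i= 7: K-O = 22 → W
  i= 8: B-T =  8 → I
  i= 9: A-N = 13 → N
  i=10: B-C = 25 → Z
  i=11: S-U = 24 → Y
  i=12: H-Z =  8 → I
  i=13: N-I =  5 → F
  i=14: U-T =  1 → B
  i=15: C-G = 22 → W
  i=16: D-V =  8 → I
  i=17: E-R = 13 → N
  i=18: R-S = 25 → Z
  i=19: A-C = 24 → Y
  i=20: G-Y =  8 → I
  i=21: V-Q =  5 → F
  i=22: O-N =  1 → B
  i=23: L-P = 22 → W
  i=24: K-C =  8 → I
  i=25: Q-D = 13 → N
  i=26: G-H = 25 → Z
  i=27: P-R = 24 → Y
  i=28: Z-R =  8 → I
  i=29: P-K =  5 → F
  i=30: L-K =  1 → B
  i=31: C-G = 22 → W
  i=32: D-V =  8 → I
  i=33: O-B = 13 → N
  i=34: B-C = 25 → Z
  i=35: P-R = 24 → Y
  i=36: V-N =  8 → I
  i=37: M-H =  5 → F
  i=38: V-U =  1 → B
  i=39: Z-D = 22 → W
  i=40: T-L =  8 → I
  i=41: Q-D = 13 → N
  shifts repeat with period 8: INZYIFBW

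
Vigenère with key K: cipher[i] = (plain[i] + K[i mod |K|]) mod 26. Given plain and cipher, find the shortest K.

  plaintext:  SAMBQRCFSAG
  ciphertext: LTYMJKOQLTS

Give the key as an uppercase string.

  i= 0: L-S = 19 → T
  i= 1: T-A = 19 → T
  i= 2: Y-M = 12 → M
  i= 3: M-B = 11 → L
  i= 4: J-Q = 19 → T
  i= 5: K-R = 19 → T
  i= 6: O-C = 12 → M
  i= 7: Q-F = 11 → L
  i= 8: L-S = 19 → T
  i= 9: T-A = 19 → T
  i=10: S-G = 12 → M
  shifts repeat with period 4: TTML

TTML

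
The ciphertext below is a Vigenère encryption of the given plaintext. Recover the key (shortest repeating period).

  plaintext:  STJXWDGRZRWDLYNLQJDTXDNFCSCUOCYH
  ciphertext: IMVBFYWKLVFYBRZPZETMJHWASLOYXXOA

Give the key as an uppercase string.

QTMEJV

  i= 0: I-S = 16 → Q
  i= 1: M-T = 19 → T
  i= 2: V-J = 12 → M
  i= 3: B-X =  4 → E
  i= 4: F-W =  9 → J
  i= 5: Y-D = 21 → V
  i= 6: W-G = 16 → Q
  i= 7: K-R = 19 → T
  i= 8: L-Z = 12 → M
  i= 9: V-R =  4 → E
  i=10: F-W =  9 → J
  i=11: Y-D = 21 → V
  i=12: B-L = 16 → Q
  i=13: R-Y = 19 → T
  i=14: Z-N = 12 → M
  i=15: P-L =  4 → E
  i=16: Z-Q =  9 → J
  i=17: E-J = 21 → V
  i=18: T-D = 16 → Q
  i=19: M-T = 19 → T
  i=20: J-X = 12 → M
  i=21: H-D =  4 → E
  i=22: W-N =  9 → J
  i=23: A-F = 21 → V
  i=24: S-C = 16 → Q
  i=25: L-S = 19 → T
  i=26: O-C = 12 → M
  i=27: Y-U =  4 → E
  i=28: X-O =  9 → J
  i=29: X-C = 21 → V
  i=30: O-Y = 16 → Q
  i=31: A-H = 19 → T
  shifts repeat with period 6: QTMEJV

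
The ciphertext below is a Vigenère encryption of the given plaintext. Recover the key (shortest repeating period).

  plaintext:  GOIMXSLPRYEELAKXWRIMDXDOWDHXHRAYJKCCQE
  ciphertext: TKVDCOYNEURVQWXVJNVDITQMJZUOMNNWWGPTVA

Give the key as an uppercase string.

NWNRFWNY

  i= 0: T-G = 13 → N
  i= 1: K-O = 22 → W
  i= 2: V-I = 13 → N
  i= 3: D-M = 17 → R
  i= 4: C-X =  5 → F
  i= 5: O-S = 22 → W
  i= 6: Y-L = 13 → N
  i= 7: N-P = 24 → Y
  i= 8: E-R = 13 → N
  i= 9: U-Y = 22 → W
  i=10: R-E = 13 → N
  i=11: V-E = 17 → R
  i=12: Q-L =  5 → F
  i=13: W-A = 22 → W
  i=14: X-K = 13 → N
  i=15: V-X = 24 → Y
  i=16: J-W = 13 → N
  i=17: N-R = 22 → W
  i=18: V-I = 13 → N
  i=19: D-M = 17 → R
  i=20: I-D =  5 → F
  i=21: T-X = 22 → W
  i=22: Q-D = 13 → N
  i=23: M-O = 24 → Y
  i=24: J-W = 13 → N
  i=25: Z-D = 22 → W
  i=26: U-H = 13 → N
  i=27: O-X = 17 → R
  i=28: M-H =  5 → F
  i=29: N-R = 22 → W
  i=30: N-A = 13 → N
  i=31: W-Y = 24 → Y
  i=32: W-J = 13 → N
  i=33: G-K = 22 → W
  i=34: P-C = 13 → N
  i=35: T-C = 17 → R
  i=36: V-Q =  5 → F
  i=37: A-E = 22 → W
  shifts repeat with period 8: NWNRFWNY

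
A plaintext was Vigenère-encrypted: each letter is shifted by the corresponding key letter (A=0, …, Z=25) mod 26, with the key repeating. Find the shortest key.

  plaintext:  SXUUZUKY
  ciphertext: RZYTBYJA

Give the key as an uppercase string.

  i= 0: R-S = 25 → Z
  i= 1: Z-X =  2 → C
  i= 2: Y-U =  4 → E
  i= 3: T-U = 25 → Z
  i= 4: B-Z =  2 → C
  i= 5: Y-U =  4 → E
  i= 6: J-K = 25 → Z
  i= 7: A-Y =  2 → C
  shifts repeat with period 3: ZCE

ZCE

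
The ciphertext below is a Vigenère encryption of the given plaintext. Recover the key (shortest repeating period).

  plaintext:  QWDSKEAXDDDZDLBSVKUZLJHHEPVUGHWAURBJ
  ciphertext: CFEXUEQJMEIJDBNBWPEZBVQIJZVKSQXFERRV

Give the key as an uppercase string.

MJBFKAQ

  i= 0: C-Q = 12 → M
  i= 1: F-W =  9 → J
  i= 2: E-D =  1 → B
  i= 3: X-S =  5 → F
  i= 4: U-K = 10 → K
  i= 5: E-E =  0 → A
  i= 6: Q-A = 16 → Q
  i= 7: J-X = 12 → M
  i= 8: M-D =  9 → J
  i= 9: E-D =  1 → B
  i=10: I-D =  5 → F
  i=11: J-Z = 10 → K
  i=12: D-D =  0 → A
  i=13: B-L = 16 → Q
  i=14: N-B = 12 → M
  i=15: B-S =  9 → J
  i=16: W-V =  1 → B
  i=17: P-K =  5 → F
  i=18: E-U = 10 → K
  i=19: Z-Z =  0 → A
  i=20: B-L = 16 → Q
  i=21: V-J = 12 → M
  i=22: Q-H =  9 → J
  i=23: I-H =  1 → B
  i=24: J-E =  5 → F
  i=25: Z-P = 10 → K
  i=26: V-V =  0 → A
  i=27: K-U = 16 → Q
  i=28: S-G = 12 → M
  i=29: Q-H =  9 → J
  i=30: X-W =  1 → B
  i=31: F-A =  5 → F
  i=32: E-U = 10 → K
  i=33: R-R =  0 → A
  i=34: R-B = 16 → Q
  i=35: V-J = 12 → M
  shifts repeat with period 7: MJBFKAQ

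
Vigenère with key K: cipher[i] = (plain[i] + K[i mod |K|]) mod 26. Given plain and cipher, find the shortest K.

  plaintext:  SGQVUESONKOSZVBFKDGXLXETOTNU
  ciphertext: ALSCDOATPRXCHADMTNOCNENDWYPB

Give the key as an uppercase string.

  i= 0: A-S =  8 → I
  i= 1: L-G =  5 → F
  i= 2: S-Q =  2 → C
  i= 3: C-V =  7 → H
  i= 4: D-U =  9 → J
  i= 5: O-E = 10 → K
  i= 6: A-S =  8 → I
  i= 7: T-O =  5 → F
  i= 8: P-N =  2 → C
  i= 9: R-K =  7 → H
  i=10: X-O =  9 → J
  i=11: C-S = 10 → K
  i=12: H-Z =  8 → I
  i=13: A-V =  5 → F
  i=14: D-B =  2 → C
  i=15: M-F =  7 → H
  i=16: T-K =  9 → J
  i=17: N-D = 10 → K
  i=18: O-G =  8 → I
  i=19: C-X =  5 → F
  i=20: N-L =  2 → C
  i=21: E-X =  7 → H
  i=22: N-E =  9 → J
  i=23: D-T = 10 → K
  i=24: W-O =  8 → I
  i=25: Y-T =  5 → F
  i=26: P-N =  2 → C
  i=27: B-U =  7 → H
  shifts repeat with period 6: IFCHJK

IFCHJK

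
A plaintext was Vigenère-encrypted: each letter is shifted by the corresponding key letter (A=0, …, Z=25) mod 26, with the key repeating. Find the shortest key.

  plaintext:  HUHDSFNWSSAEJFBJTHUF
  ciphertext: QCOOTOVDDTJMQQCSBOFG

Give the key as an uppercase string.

  i= 0: Q-H =  9 → J
  i= 1: C-U =  8 → I
  i= 2: O-H =  7 → H
  i= 3: O-D = 11 → L
  i= 4: T-S =  1 → B
  i= 5: O-F =  9 → J
  i= 6: V-N =  8 → I
  i= 7: D-W =  7 → H
  i= 8: D-S = 11 → L
  i= 9: T-S =  1 → B
  i=10: J-A =  9 → J
  i=11: M-E =  8 → I
  i=12: Q-J =  7 → H
  i=13: Q-F = 11 → L
  i=14: C-B =  1 → B
  i=15: S-J =  9 → J
  i=16: B-T =  8 → I
  i=17: O-H =  7 → H
  i=18: F-U = 11 → L
  i=19: G-F =  1 → B
  shifts repeat with period 5: JIHLB

JIHLB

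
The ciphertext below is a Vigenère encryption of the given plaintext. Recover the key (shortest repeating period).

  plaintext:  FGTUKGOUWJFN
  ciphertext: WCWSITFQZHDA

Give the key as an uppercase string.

RWDYYN

  i= 0: W-F = 17 → R
  i= 1: C-G = 22 → W
  i= 2: W-T =  3 → D
  i= 3: S-U = 24 → Y
  i= 4: I-K = 24 → Y
  i= 5: T-G = 13 → N
  i= 6: F-O = 17 → R
  i= 7: Q-U = 22 → W
  i= 8: Z-W =  3 → D
  i= 9: H-J = 24 → Y
  i=10: D-F = 24 → Y
  i=11: A-N = 13 → N
  shifts repeat with period 6: RWDYYN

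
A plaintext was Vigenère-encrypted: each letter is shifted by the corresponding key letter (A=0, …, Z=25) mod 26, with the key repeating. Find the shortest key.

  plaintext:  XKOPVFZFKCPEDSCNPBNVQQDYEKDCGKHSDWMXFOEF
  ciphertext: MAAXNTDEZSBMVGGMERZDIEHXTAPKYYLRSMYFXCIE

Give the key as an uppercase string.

  i= 0: M-X = 15 → P
  i= 1: A-K = 16 → Q
  i= 2: A-O = 12 → M
  i= 3: X-P =  8 → I
  i= 4: N-V = 18 → S
  i= 5: T-F = 14 → O
  i= 6: D-Z =  4 → E
  i= 7: E-F = 25 → Z
  i= 8: Z-K = 15 → P
  i= 9: S-C = 16 → Q
  i=10: B-P = 12 → M
  i=11: M-E =  8 → I
  i=12: V-D = 18 → S
  i=13: G-S = 14 → O
  i=14: G-C =  4 → E
  i=15: M-N = 25 → Z
  i=16: E-P = 15 → P
  i=17: R-B = 16 → Q
  i=18: Z-N = 12 → M
  i=19: D-V =  8 → I
  i=20: I-Q = 18 → S
  i=21: E-Q = 14 → O
  i=22: H-D =  4 → E
  i=23: X-Y = 25 → Z
  i=24: T-E = 15 → P
  i=25: A-K = 16 → Q
  i=26: P-D = 12 → M
  i=27: K-C =  8 → I
  i=28: Y-G = 18 → S
  i=29: Y-K = 14 → O
  i=30: L-H =  4 → E
  i=31: R-S = 25 → Z
  i=32: S-D = 15 → P
  i=33: M-W = 16 → Q
  i=34: Y-M = 12 → M
  i=35: F-X =  8 → I
  i=36: X-F = 18 → S
  i=37: C-O = 14 → O
  i=38: I-E =  4 → E
  i=39: E-F = 25 → Z
  shifts repeat with period 8: PQMISOEZ

PQMISOEZ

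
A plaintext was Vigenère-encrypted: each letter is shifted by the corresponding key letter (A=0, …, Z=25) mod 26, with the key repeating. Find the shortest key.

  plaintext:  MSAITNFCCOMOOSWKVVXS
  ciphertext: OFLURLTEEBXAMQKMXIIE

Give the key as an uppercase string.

CNLMYYOC

  i= 0: O-M =  2 → C
  i= 1: F-S = 13 → N
  i= 2: L-A = 11 → L
  i= 3: U-I = 12 → M
  i= 4: R-T = 24 → Y
  i= 5: L-N = 24 → Y
  i= 6: T-F = 14 → O
  i= 7: E-C =  2 → C
  i= 8: E-C =  2 → C
  i= 9: B-O = 13 → N
  i=10: X-M = 11 → L
  i=11: A-O = 12 → M
  i=12: M-O = 24 → Y
  i=13: Q-S = 24 → Y
  i=14: K-W = 14 → O
  i=15: M-K =  2 → C
  i=16: X-V =  2 → C
  i=17: I-V = 13 → N
  i=18: I-X = 11 → L
  i=19: E-S = 12 → M
  shifts repeat with period 8: CNLMYYOC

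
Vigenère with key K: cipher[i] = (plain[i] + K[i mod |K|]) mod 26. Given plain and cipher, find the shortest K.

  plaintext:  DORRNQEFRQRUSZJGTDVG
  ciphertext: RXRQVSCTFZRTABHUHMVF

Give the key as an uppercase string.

  i= 0: R-D = 14 → O
  i= 1: X-O =  9 → J
  i= 2: R-R =  0 → A
  i= 3: Q-R = 25 → Z
  i= 4: V-N =  8 → I
  i= 5: S-Q =  2 → C
  i= 6: C-E = 24 → Y
  i= 7: T-F = 14 → O
  i= 8: F-R = 14 → O
  i= 9: Z-Q =  9 → J
  i=10: R-R =  0 → A
  i=11: T-U = 25 → Z
  i=12: A-S =  8 → I
  i=13: B-Z =  2 → C
  i=14: H-J = 24 → Y
  i=15: U-G = 14 → O
  i=16: H-T = 14 → O
  i=17: M-D =  9 → J
  i=18: V-V =  0 → A
  i=19: F-G = 25 → Z
  shifts repeat with period 8: OJAZICYO

OJAZICYO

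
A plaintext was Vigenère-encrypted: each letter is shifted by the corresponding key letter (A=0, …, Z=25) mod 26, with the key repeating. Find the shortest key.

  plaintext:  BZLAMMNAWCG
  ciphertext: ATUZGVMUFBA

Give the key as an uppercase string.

  i= 0: A-B = 25 → Z
  i= 1: T-Z = 20 → U
  i= 2: U-L =  9 → J
  i= 3: Z-A = 25 → Z
  i= 4: G-M = 20 → U
  i= 5: V-M =  9 → J
  i= 6: M-N = 25 → Z
  i= 7: U-A = 20 → U
  i= 8: F-W =  9 → J
  i= 9: B-C = 25 → Z
  i=10: A-G = 20 → U
  shifts repeat with period 3: ZUJ

ZUJ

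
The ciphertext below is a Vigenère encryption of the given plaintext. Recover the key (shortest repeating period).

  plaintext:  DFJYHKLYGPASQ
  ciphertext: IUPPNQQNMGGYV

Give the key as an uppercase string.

FPGRGG

  i= 0: I-D =  5 → F
  i= 1: U-F = 15 → P
  i= 2: P-J =  6 → G
  i= 3: P-Y = 17 → R
  i= 4: N-H =  6 → G
  i= 5: Q-K =  6 → G
  i= 6: Q-L =  5 → F
  i= 7: N-Y = 15 → P
  i= 8: M-G =  6 → G
  i= 9: G-P = 17 → R
  i=10: G-A =  6 → G
  i=11: Y-S =  6 → G
  i=12: V-Q =  5 → F
  shifts repeat with period 6: FPGRGG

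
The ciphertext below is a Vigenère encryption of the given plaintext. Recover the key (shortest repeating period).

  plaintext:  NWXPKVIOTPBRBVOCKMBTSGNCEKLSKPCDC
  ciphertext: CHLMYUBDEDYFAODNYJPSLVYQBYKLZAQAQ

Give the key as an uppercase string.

PLOXOZT

  i= 0: C-N = 15 → P
  i= 1: H-W = 11 → L
  i= 2: L-X = 14 → O
  i= 3: M-P = 23 → X
  i= 4: Y-K = 14 → O
  i= 5: U-V = 25 → Z
  i= 6: B-I = 19 → T
  i= 7: D-O = 15 → P
  i= 8: E-T = 11 → L
  i= 9: D-P = 14 → O
  i=10: Y-B = 23 → X
  i=11: F-R = 14 → O
  i=12: A-B = 25 → Z
  i=13: O-V = 19 → T
  i=14: D-O = 15 → P
  i=15: N-C = 11 → L
  i=16: Y-K = 14 → O
  i=17: J-M = 23 → X
  i=18: P-B = 14 → O
  i=19: S-T = 25 → Z
  i=20: L-S = 19 → T
  i=21: V-G = 15 → P
  i=22: Y-N = 11 → L
  i=23: Q-C = 14 → O
  i=24: B-E = 23 → X
  i=25: Y-K = 14 → O
  i=26: K-L = 25 → Z
  i=27: L-S = 19 → T
  i=28: Z-K = 15 → P
  i=29: A-P = 11 → L
  i=30: Q-C = 14 → O
  i=31: A-D = 23 → X
  i=32: Q-C = 14 → O
  shifts repeat with period 7: PLOXOZT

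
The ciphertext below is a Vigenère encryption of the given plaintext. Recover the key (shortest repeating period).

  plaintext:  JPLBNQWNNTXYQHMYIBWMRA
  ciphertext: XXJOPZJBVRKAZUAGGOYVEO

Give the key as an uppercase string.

OIYNCJN

  i= 0: X-J = 14 → O
  i= 1: X-P =  8 → I
  i= 2: J-L = 24 → Y
  i= 3: O-B = 13 → N
  i= 4: P-N =  2 → C
  i= 5: Z-Q =  9 → J
  i= 6: J-W = 13 → N
  i= 7: B-N = 14 → O
  i= 8: V-N =  8 → I
  i= 9: R-T = 24 → Y
  i=10: K-X = 13 → N
  i=11: A-Y =  2 → C
  i=12: Z-Q =  9 → J
  i=13: U-H = 13 → N
  i=14: A-M = 14 → O
  i=15: G-Y =  8 → I
  i=16: G-I = 24 → Y
  i=17: O-B = 13 → N
  i=18: Y-W =  2 → C
  i=19: V-M =  9 → J
  i=20: E-R = 13 → N
  i=21: O-A = 14 → O
  shifts repeat with period 7: OIYNCJN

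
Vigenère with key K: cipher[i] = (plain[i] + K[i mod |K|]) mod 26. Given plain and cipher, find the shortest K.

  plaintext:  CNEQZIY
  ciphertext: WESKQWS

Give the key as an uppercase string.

  i= 0: W-C = 20 → U
  i= 1: E-N = 17 → R
  i= 2: S-E = 14 → O
  i= 3: K-Q = 20 → U
  i= 4: Q-Z = 17 → R
  i= 5: W-I = 14 → O
  i= 6: S-Y = 20 → U
  shifts repeat with period 3: URO

URO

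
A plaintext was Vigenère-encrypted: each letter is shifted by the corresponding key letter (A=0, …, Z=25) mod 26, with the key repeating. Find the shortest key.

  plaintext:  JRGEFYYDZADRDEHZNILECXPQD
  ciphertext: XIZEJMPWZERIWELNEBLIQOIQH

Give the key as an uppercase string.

  i= 0: X-J = 14 → O
  i= 1: I-R = 17 → R
  i= 2: Z-G = 19 → T
  i= 3: E-E =  0 → A
  i= 4: J-F =  4 → E
  i= 5: M-Y = 14 → O
  i= 6: P-Y = 17 → R
  i= 7: W-D = 19 → T
  i= 8: Z-Z =  0 → A
  i= 9: E-A =  4 → E
  i=10: R-D = 14 → O
  i=11: I-R = 17 → R
  i=12: W-D = 19 → T
  i=13: E-E =  0 → A
  i=14: L-H =  4 → E
  i=15: N-Z = 14 → O
  i=16: E-N = 17 → R
  i=17: B-I = 19 → T
  i=18: L-L =  0 → A
  i=19: I-E =  4 → E
  i=20: Q-C = 14 → O
  i=21: O-X = 17 → R
  i=22: I-P = 19 → T
  i=23: Q-Q =  0 → A
  i=24: H-D =  4 → E
  shifts repeat with period 5: ORTAE

ORTAE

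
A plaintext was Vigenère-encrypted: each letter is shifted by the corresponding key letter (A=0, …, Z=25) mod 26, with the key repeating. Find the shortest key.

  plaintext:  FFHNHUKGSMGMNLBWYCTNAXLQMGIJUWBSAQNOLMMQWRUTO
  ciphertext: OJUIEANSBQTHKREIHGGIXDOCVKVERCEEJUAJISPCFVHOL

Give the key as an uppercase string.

  i= 0: O-F =  9 → J
  i= 1: J-F =  4 → E
  i= 2: U-H = 13 → N
  i= 3: I-N = 21 → V
  i= 4: E-H = 23 → X
  i= 5: A-U =  6 → G
  i= 6: N-K =  3 → D
  i= 7: S-G = 12 → M
  i= 8: B-S =  9 → J
  i= 9: Q-M =  4 → E
  i=10: T-G = 13 → N
  i=11: H-M = 21 → V
  i=12: K-N = 23 → X
  i=13: R-L =  6 → G
  i=14: E-B =  3 → D
  i=15: I-W = 12 → M
  i=16: H-Y =  9 → J
  i=17: G-C =  4 → E
  i=18: G-T = 13 → N
  i=19: I-N = 21 → V
  i=20: X-A = 23 → X
  i=21: D-X =  6 → G
  i=22: O-L =  3 → D
  i=23: C-Q = 12 → M
  i=24: V-M =  9 → J
  i=25: K-G =  4 → E
  i=26: V-I = 13 → N
  i=27: E-J = 21 → V
  i=28: R-U = 23 → X
  i=29: C-W =  6 → G
  i=30: E-B =  3 → D
  i=31: E-S = 12 → M
  i=32: J-A =  9 → J
  i=33: U-Q =  4 → E
  i=34: A-N = 13 → N
  i=35: J-O = 21 → V
  i=36: I-L = 23 → X
  i=37: S-M =  6 → G
  i=38: P-M =  3 → D
  i=39: C-Q = 12 → M
  i=40: F-W =  9 → J
  i=41: V-R =  4 → E
  i=42: H-U = 13 → N
  i=43: O-T = 21 → V
  i=44: L-O = 23 → X
  shifts repeat with period 8: JENVXGDM

JENVXGDM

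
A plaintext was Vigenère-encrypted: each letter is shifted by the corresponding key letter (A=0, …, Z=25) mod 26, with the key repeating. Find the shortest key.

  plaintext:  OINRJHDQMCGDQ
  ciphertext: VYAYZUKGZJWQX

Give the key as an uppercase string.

  i= 0: V-O =  7 → H
  i= 1: Y-I = 16 → Q
  i= 2: A-N = 13 → N
  i= 3: Y-R =  7 → H
  i= 4: Z-J = 16 → Q
  i= 5: U-H = 13 → N
  i= 6: K-D =  7 → H
  i= 7: G-Q = 16 → Q
  i= 8: Z-M = 13 → N
  i= 9: J-C =  7 → H
  i=10: W-G = 16 → Q
  i=11: Q-D = 13 → N
  i=12: X-Q =  7 → H
  shifts repeat with period 3: HQN

HQN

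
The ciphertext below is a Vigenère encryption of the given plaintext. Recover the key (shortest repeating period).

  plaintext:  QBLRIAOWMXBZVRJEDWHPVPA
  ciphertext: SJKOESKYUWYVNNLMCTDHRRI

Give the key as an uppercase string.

  i= 0: S-Q =  2 → C
  i= 1: J-B =  8 → I
  i= 2: K-L = 25 → Z
  i= 3: O-R = 23 → X
  i= 4: E-I = 22 → W
  i= 5: S-A = 18 → S
  i= 6: K-O = 22 → W
  i= 7: Y-W =  2 → C
  i= 8: U-M =  8 → I
  i= 9: W-X = 25 → Z
  i=10: Y-B = 23 → X
  i=11: V-Z = 22 → W
  i=12: N-V = 18 → S
  i=13: N-R = 22 → W
  i=14: L-J =  2 → C
  i=15: M-E =  8 → I
  i=16: C-D = 25 → Z
  i=17: T-W = 23 → X
  i=18: D-H = 22 → W
  i=19: H-P = 18 → S
  i=20: R-V = 22 → W
  i=21: R-P =  2 → C
  i=22: I-A =  8 → I
  shifts repeat with period 7: CIZXWSW

CIZXWSW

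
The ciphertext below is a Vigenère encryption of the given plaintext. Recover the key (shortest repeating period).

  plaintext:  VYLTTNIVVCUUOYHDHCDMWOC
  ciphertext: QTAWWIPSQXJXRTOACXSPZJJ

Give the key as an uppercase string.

VVPDDVHX

  i= 0: Q-V = 21 → V
  i= 1: T-Y = 21 → V
  i= 2: A-L = 15 → P
  i= 3: W-T =  3 → D
  i= 4: W-T =  3 → D
  i= 5: I-N = 21 → V
  i= 6: P-I =  7 → H
  i= 7: S-V = 23 → X
  i= 8: Q-V = 21 → V
  i= 9: X-C = 21 → V
  i=10: J-U = 15 → P
  i=11: X-U =  3 → D
  i=12: R-O =  3 → D
  i=13: T-Y = 21 → V
  i=14: O-H =  7 → H
  i=15: A-D = 23 → X
  i=16: C-H = 21 → V
  i=17: X-C = 21 → V
  i=18: S-D = 15 → P
  i=19: P-M =  3 → D
  i=20: Z-W =  3 → D
  i=21: J-O = 21 → V
  i=22: J-C =  7 → H
  shifts repeat with period 8: VVPDDVHX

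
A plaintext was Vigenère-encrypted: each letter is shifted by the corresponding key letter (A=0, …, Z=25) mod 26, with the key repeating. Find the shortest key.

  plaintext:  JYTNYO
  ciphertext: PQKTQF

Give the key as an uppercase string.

  i= 0: P-J =  6 → G
  i= 1: Q-Y = 18 → S
  i= 2: K-T = 17 → R
  i= 3: T-N =  6 → G
  i= 4: Q-Y = 18 → S
  i= 5: F-O = 17 → R
  shifts repeat with period 3: GSR

GSR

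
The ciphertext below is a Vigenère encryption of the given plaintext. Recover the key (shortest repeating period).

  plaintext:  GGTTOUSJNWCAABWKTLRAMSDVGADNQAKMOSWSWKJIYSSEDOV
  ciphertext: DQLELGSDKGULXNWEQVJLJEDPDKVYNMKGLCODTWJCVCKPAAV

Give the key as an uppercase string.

  i= 0: D-G = 23 → X
  i= 1: Q-G = 10 → K
  i= 2: L-T = 18 → S
  i= 3: E-T = 11 → L
  i= 4: L-O = 23 → X
  i= 5: G-U = 12 → M
  i= 6: S-S =  0 → A
  i= 7: D-J = 20 → U
  i= 8: K-N = 23 → X
  i= 9: G-W = 10 → K
  i=10: U-C = 18 → S
  i=11: L-A = 11 → L
  i=12: X-A = 23 → X
  i=13: N-B = 12 → M
  i=14: W-W =  0 → A
  i=15: E-K = 20 → U
  i=16: Q-T = 23 → X
  i=17: V-L = 10 → K
  i=18: J-R = 18 → S
  i=19: L-A = 11 → L
  i=20: J-M = 23 → X
  i=21: E-S = 12 → M
  i=22: D-D =  0 → A
  i=23: P-V = 20 → U
  i=24: D-G = 23 → X
  i=25: K-A = 10 → K
  i=26: V-D = 18 → S
  i=27: Y-N = 11 → L
  i=28: N-Q = 23 → X
  i=29: M-A = 12 → M
  i=30: K-K =  0 → A
  i=31: G-M = 20 → U
  i=32: L-O = 23 → X
  i=33: C-S = 10 → K
  i=34: O-W = 18 → S
  i=35: D-S = 11 → L
  i=36: T-W = 23 → X
  i=37: W-K = 12 → M
  i=38: J-J =  0 → A
  i=39: C-I = 20 → U
  i=40: V-Y = 23 → X
  i=41: C-S = 10 → K
  i=42: K-S = 18 → S
  i=43: P-E = 11 → L
  i=44: A-D = 23 → X
  i=45: A-O = 12 → M
  i=46: V-V =  0 → A
  shifts repeat with period 8: XKSLXMAU

XKSLXMAU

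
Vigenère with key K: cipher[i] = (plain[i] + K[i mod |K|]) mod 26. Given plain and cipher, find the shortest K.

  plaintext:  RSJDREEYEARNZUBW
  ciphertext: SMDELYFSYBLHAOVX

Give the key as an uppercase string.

  i= 0: S-R =  1 → B
  i= 1: M-S = 20 → U
  i= 2: D-J = 20 → U
  i= 3: E-D =  1 → B
  i= 4: L-R = 20 → U
  i= 5: Y-E = 20 → U
  i= 6: F-E =  1 → B
  i= 7: S-Y = 20 → U
  i= 8: Y-E = 20 → U
  i= 9: B-A =  1 → B
  i=10: L-R = 20 → U
  i=11: H-N = 20 → U
  i=12: A-Z =  1 → B
  i=13: O-U = 20 → U
  i=14: V-B = 20 → U
  i=15: X-W =  1 → B
  shifts repeat with period 3: BUU

BUU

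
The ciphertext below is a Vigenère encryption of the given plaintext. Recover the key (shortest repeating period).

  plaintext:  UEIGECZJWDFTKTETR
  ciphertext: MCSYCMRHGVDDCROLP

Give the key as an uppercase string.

SYK

  i= 0: M-U = 18 → S
  i= 1: C-E = 24 → Y
  i= 2: S-I = 10 → K
  i= 3: Y-G = 18 → S
  i= 4: C-E = 24 → Y
  i= 5: M-C = 10 → K
  i= 6: R-Z = 18 → S
  i= 7: H-J = 24 → Y
  i= 8: G-W = 10 → K
  i= 9: V-D = 18 → S
  i=10: D-F = 24 → Y
  i=11: D-T = 10 → K
  i=12: C-K = 18 → S
  i=13: R-T = 24 → Y
  i=14: O-E = 10 → K
  i=15: L-T = 18 → S
  i=16: P-R = 24 → Y
  shifts repeat with period 3: SYK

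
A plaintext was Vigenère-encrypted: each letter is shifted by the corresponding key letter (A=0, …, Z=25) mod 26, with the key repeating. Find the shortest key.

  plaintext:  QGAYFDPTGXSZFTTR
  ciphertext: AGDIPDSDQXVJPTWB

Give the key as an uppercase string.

  i= 0: A-Q = 10 → K
  i= 1: G-G =  0 → A
  i= 2: D-A =  3 → D
  i= 3: I-Y = 10 → K
  i= 4: P-F = 10 → K
  i= 5: D-D =  0 → A
  i= 6: S-P =  3 → D
  i= 7: D-T = 10 → K
  i= 8: Q-G = 10 → K
  i= 9: X-X =  0 → A
  i=10: V-S =  3 → D
  i=11: J-Z = 10 → K
  i=12: P-F = 10 → K
  i=13: T-T =  0 → A
  i=14: W-T =  3 → D
  i=15: B-R = 10 → K
  shifts repeat with period 4: KADK

KADK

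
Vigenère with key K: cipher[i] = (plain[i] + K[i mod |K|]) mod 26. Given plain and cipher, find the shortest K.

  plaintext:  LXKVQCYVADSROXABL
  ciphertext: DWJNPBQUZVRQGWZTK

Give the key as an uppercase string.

  i= 0: D-L = 18 → S
  i= 1: W-X = 25 → Z
  i= 2: J-K = 25 → Z
  i= 3: N-V = 18 → S
  i= 4: P-Q = 25 → Z
  i= 5: B-C = 25 → Z
  i= 6: Q-Y = 18 → S
  i= 7: U-V = 25 → Z
  i= 8: Z-A = 25 → Z
  i= 9: V-D = 18 → S
  i=10: R-S = 25 → Z
  i=11: Q-R = 25 → Z
  i=12: G-O = 18 → S
  i=13: W-X = 25 → Z
  i=14: Z-A = 25 → Z
  i=15: T-B = 18 → S
  i=16: K-L = 25 → Z
  shifts repeat with period 3: SZZ

SZZ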